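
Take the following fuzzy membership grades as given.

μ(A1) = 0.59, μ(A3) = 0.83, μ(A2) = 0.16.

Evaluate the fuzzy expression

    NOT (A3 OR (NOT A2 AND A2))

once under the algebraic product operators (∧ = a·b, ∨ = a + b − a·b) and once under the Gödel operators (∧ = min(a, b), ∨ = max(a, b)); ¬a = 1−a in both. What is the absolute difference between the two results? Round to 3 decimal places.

0.023

Under algebraic product:
  NOT A2 = 1 − 0.1600 = 0.8400
  NOT A2 AND A2 = a·b on (0.8400, 0.1600) = 0.1344
  A3 OR (NOT A2 AND A2) = a + b − a·b on (0.8300, 0.1344) = 0.8528
  NOT (A3 OR (NOT A2 AND A2)) = 1 − 0.8528 = 0.1472
  → value = 0.1472
Under Gödel:
  NOT A2 = 1 − 0.16 = 0.84
  NOT A2 AND A2 = min(a, b) on (0.84, 0.16) = 0.16
  A3 OR (NOT A2 AND A2) = max(a, b) on (0.83, 0.16) = 0.83
  NOT (A3 OR (NOT A2 AND A2)) = 1 − 0.83 = 0.17
  → value = 0.1700
|0.1472 − 0.1700| = 0.023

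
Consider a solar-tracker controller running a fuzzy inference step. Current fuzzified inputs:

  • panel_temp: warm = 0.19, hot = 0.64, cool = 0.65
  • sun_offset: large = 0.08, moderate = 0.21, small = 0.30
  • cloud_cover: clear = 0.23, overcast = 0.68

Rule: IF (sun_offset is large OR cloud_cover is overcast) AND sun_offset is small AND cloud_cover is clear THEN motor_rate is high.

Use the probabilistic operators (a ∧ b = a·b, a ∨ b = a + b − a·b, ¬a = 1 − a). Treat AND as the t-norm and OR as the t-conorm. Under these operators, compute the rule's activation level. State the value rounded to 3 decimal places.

firing strength: (large=0.08 OR overcast=0.68) = 0.7056; AND[a·b] with small=0.30, clear=0.23 → w = 0.0487

0.049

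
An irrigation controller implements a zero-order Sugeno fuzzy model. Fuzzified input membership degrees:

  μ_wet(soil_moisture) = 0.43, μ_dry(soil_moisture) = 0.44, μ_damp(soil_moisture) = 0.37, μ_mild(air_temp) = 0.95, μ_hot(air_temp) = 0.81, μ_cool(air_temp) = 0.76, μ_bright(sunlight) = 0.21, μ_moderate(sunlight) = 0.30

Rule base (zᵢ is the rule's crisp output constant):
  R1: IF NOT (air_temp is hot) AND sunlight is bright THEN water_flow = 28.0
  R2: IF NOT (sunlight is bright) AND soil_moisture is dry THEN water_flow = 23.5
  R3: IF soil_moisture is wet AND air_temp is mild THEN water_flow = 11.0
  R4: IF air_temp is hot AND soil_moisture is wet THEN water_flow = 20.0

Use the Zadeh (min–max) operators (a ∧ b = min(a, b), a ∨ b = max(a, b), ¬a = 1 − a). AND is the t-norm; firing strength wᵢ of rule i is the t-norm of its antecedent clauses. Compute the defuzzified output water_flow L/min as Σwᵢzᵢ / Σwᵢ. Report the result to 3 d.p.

19.456

R1 (z=28.0): ¬hot=1−0.81=0.19, bright=0.21; AND[min(a, b)] → w = 0.19
R2 (z=23.5): ¬bright=1−0.21=0.79, dry=0.44; AND[min(a, b)] → w = 0.44
R3 (z=11.0): wet=0.43, mild=0.95; AND[min(a, b)] → w = 0.43
R4 (z=20.0): hot=0.81, wet=0.43; AND[min(a, b)] → w = 0.43
Weighted average = (0.19·28.0 + 0.44·23.5 + 0.43·11.0 + 0.43·20.0) / (0.19 + 0.44 + 0.43 + 0.43)
  = 28.9900 / 1.4900 = 19.456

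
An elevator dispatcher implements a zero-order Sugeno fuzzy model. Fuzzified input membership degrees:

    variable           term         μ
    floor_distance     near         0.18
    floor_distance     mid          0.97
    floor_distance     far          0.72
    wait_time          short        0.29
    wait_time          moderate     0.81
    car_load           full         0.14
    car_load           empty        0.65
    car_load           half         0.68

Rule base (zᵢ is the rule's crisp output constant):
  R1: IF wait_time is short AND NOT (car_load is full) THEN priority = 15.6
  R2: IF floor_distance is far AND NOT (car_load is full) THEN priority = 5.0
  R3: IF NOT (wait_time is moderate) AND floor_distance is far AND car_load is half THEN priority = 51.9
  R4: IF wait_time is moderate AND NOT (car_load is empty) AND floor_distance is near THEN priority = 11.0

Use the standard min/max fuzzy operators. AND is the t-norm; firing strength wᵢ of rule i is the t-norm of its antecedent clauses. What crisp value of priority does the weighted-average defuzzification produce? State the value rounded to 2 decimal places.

R1 (z=15.6): short=0.29, ¬full=1−0.14=0.86; AND[min(a, b)] → w = 0.29
R2 (z=5.0): far=0.72, ¬full=1−0.14=0.86; AND[min(a, b)] → w = 0.72
R3 (z=51.9): ¬moderate=1−0.81=0.19, far=0.72, half=0.68; AND[min(a, b)] → w = 0.19
R4 (z=11.0): moderate=0.81, ¬empty=1−0.65=0.35, near=0.18; AND[min(a, b)] → w = 0.18
Weighted average = (0.29·15.6 + 0.72·5.0 + 0.19·51.9 + 0.18·11.0) / (0.29 + 0.72 + 0.19 + 0.18)
  = 19.9650 / 1.3800 = 14.47

14.47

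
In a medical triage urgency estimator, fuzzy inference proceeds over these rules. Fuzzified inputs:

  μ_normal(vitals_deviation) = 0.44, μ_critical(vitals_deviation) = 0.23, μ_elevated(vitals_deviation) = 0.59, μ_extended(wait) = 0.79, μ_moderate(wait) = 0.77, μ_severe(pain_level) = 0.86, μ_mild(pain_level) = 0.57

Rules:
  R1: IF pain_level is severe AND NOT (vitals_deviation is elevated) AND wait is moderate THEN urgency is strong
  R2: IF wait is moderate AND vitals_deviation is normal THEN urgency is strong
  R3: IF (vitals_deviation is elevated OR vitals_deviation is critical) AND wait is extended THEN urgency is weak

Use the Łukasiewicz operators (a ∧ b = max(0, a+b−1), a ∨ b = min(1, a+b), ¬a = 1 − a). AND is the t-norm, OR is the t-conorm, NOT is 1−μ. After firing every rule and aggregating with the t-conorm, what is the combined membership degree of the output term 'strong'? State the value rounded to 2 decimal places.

R1: severe=0.86, ¬elevated=1−0.59=0.41, moderate=0.77; AND[max(0, a+b−1)] → w = 0.04
R2: moderate=0.77, normal=0.44; AND[max(0, a+b−1)] → w = 0.21
R3: (elevated=0.59 OR critical=0.23) = 0.82; AND[max(0, a+b−1)] with extended=0.79 → w = 0.61
Rules with consequent 'strong': {R1, R2} → strengths 0.04, 0.21
Aggregate via t-conorm [min(1, a+b)]: 0.25

0.25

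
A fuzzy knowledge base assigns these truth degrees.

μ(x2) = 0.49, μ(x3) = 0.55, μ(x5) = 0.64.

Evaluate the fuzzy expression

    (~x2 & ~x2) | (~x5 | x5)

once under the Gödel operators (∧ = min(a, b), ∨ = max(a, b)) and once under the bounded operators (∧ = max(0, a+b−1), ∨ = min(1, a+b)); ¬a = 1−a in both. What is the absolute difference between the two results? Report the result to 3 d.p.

0.360

Under Gödel:
  ~x2 = 1 − 0.49 = 0.51
  ~x2 = 1 − 0.49 = 0.51
  ~x2 & ~x2 = min(a, b) on (0.51, 0.51) = 0.51
  ~x5 = 1 − 0.64 = 0.36
  ~x5 | x5 = max(a, b) on (0.36, 0.64) = 0.64
  (~x2 & ~x2) | (~x5 | x5) = max(a, b) on (0.51, 0.64) = 0.64
  → value = 0.6400
Under bounded:
  ~x2 = 1 − 0.49 = 0.51
  ~x2 = 1 − 0.49 = 0.51
  ~x2 & ~x2 = max(0, a+b−1) on (0.51, 0.51) = 0.02
  ~x5 = 1 − 0.64 = 0.36
  ~x5 | x5 = min(1, a+b) on (0.36, 0.64) = 1.00
  (~x2 & ~x2) | (~x5 | x5) = min(1, a+b) on (0.02, 1.00) = 1.00
  → value = 1.0000
|0.6400 − 1.0000| = 0.360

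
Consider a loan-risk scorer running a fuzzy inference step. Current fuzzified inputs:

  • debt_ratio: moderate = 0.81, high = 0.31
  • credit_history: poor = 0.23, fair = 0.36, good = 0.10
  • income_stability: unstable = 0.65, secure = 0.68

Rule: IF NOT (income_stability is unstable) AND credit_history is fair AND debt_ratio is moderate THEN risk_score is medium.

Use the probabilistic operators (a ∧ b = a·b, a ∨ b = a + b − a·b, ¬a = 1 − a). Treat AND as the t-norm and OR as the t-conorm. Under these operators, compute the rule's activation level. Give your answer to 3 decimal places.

firing strength: ¬unstable=1−0.65=0.35, fair=0.36, moderate=0.81; AND[a·b] → w = 0.1021

0.102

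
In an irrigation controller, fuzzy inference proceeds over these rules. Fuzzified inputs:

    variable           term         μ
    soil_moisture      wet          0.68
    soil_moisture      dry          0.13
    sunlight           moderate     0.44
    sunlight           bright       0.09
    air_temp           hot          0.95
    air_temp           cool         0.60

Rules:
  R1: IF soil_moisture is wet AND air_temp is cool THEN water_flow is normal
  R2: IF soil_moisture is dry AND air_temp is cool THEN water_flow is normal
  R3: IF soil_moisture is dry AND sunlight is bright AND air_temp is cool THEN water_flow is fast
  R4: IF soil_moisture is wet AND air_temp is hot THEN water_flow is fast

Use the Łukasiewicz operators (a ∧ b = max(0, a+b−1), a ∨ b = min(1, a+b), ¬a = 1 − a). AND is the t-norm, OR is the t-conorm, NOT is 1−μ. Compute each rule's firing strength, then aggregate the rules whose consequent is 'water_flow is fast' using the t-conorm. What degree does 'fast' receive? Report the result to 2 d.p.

0.63

R1: wet=0.68, cool=0.60; AND[max(0, a+b−1)] → w = 0.28
R2: dry=0.13, cool=0.60; AND[max(0, a+b−1)] → w = 0.00
R3: dry=0.13, bright=0.09, cool=0.60; AND[max(0, a+b−1)] → w = 0.00
R4: wet=0.68, hot=0.95; AND[max(0, a+b−1)] → w = 0.63
Rules with consequent 'fast': {R3, R4} → strengths 0.00, 0.63
Aggregate via t-conorm [min(1, a+b)]: 0.63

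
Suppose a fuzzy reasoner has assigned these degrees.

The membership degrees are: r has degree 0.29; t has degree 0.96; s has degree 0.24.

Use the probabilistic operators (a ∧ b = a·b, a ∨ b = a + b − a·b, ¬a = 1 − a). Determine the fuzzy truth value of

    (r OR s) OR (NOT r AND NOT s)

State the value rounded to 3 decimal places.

r OR s = a + b − a·b on (0.2900, 0.2400) = 0.4604
NOT r = 1 − 0.2900 = 0.7100
NOT s = 1 − 0.2400 = 0.7600
NOT r AND NOT s = a·b on (0.7100, 0.7600) = 0.5396
(r OR s) OR (NOT r AND NOT s) = a + b − a·b on (0.4604, 0.5396) = 0.7516

0.752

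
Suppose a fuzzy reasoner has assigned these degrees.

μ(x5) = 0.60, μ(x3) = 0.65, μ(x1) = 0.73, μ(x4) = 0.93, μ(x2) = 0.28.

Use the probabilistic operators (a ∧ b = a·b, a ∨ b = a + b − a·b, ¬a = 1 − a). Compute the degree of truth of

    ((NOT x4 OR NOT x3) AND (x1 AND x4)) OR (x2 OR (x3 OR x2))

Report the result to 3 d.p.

NOT x4 = 1 − 0.9300 = 0.0700
NOT x3 = 1 − 0.6500 = 0.3500
NOT x4 OR NOT x3 = a + b − a·b on (0.0700, 0.3500) = 0.3955
x1 AND x4 = a·b on (0.7300, 0.9300) = 0.6789
(NOT x4 OR NOT x3) AND (x1 AND x4) = a·b on (0.3955, 0.6789) = 0.2685
x3 OR x2 = a + b − a·b on (0.6500, 0.2800) = 0.7480
x2 OR (x3 OR x2) = a + b − a·b on (0.2800, 0.7480) = 0.8186
((NOT x4 OR NOT x3) AND (x1 AND x4)) OR (x2 OR (x3 OR x2)) = a + b − a·b on (0.2685, 0.8186) = 0.8673

0.867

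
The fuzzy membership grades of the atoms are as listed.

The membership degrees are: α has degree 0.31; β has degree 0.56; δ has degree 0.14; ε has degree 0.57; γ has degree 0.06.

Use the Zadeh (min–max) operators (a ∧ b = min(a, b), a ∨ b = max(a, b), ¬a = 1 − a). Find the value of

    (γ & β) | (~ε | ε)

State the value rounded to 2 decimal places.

γ & β = min(a, b) on (0.06, 0.56) = 0.06
~ε = 1 − 0.57 = 0.43
~ε | ε = max(a, b) on (0.43, 0.57) = 0.57
(γ & β) | (~ε | ε) = max(a, b) on (0.06, 0.57) = 0.57

0.57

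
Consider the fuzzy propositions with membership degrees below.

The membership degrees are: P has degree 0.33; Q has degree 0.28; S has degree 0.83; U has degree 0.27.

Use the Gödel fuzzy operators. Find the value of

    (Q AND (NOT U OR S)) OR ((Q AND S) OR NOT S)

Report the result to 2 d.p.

0.28

NOT U = 1 − 0.27 = 0.73
NOT U OR S = max(a, b) on (0.73, 0.83) = 0.83
Q AND (NOT U OR S) = min(a, b) on (0.28, 0.83) = 0.28
Q AND S = min(a, b) on (0.28, 0.83) = 0.28
NOT S = 1 − 0.83 = 0.17
(Q AND S) OR NOT S = max(a, b) on (0.28, 0.17) = 0.28
(Q AND (NOT U OR S)) OR ((Q AND S) OR NOT S) = max(a, b) on (0.28, 0.28) = 0.28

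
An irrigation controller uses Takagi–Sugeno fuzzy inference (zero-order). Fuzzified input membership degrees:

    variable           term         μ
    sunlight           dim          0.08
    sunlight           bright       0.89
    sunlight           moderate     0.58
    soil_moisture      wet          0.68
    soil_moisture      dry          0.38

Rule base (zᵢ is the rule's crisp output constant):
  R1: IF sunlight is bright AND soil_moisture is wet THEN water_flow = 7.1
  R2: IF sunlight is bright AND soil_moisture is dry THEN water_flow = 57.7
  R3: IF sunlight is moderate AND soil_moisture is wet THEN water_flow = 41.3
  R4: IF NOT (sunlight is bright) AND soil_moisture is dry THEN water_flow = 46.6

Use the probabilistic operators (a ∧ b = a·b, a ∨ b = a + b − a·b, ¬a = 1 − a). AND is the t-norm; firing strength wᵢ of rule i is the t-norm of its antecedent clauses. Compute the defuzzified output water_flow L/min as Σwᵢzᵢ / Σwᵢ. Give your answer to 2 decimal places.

30.48

R1 (z=7.1): bright=0.89, wet=0.68; AND[a·b] → w = 0.6052
R2 (z=57.7): bright=0.89, dry=0.38; AND[a·b] → w = 0.3382
R3 (z=41.3): moderate=0.58, wet=0.68; AND[a·b] → w = 0.3944
R4 (z=46.6): ¬bright=1−0.89=0.11, dry=0.38; AND[a·b] → w = 0.0418
Weighted average = (0.6052·7.1 + 0.3382·57.7 + 0.3944·41.3 + 0.0418·46.6) / (0.6052 + 0.3382 + 0.3944 + 0.0418)
  = 42.0477 / 1.3796 = 30.48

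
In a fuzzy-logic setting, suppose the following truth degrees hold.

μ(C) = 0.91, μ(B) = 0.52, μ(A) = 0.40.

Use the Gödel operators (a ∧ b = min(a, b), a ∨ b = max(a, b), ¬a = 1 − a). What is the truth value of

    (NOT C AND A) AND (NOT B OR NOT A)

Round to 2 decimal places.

0.09

NOT C = 1 − 0.91 = 0.09
NOT C AND A = min(a, b) on (0.09, 0.40) = 0.09
NOT B = 1 − 0.52 = 0.48
NOT A = 1 − 0.40 = 0.60
NOT B OR NOT A = max(a, b) on (0.48, 0.60) = 0.60
(NOT C AND A) AND (NOT B OR NOT A) = min(a, b) on (0.09, 0.60) = 0.09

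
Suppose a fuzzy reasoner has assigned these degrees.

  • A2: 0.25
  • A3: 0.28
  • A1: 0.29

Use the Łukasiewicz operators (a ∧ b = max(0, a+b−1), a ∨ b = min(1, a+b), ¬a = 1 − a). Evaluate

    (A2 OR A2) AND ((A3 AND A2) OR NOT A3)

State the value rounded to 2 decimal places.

0.22

A2 OR A2 = min(1, a+b) on (0.25, 0.25) = 0.50
A3 AND A2 = max(0, a+b−1) on (0.28, 0.25) = 0.00
NOT A3 = 1 − 0.28 = 0.72
(A3 AND A2) OR NOT A3 = min(1, a+b) on (0.00, 0.72) = 0.72
(A2 OR A2) AND ((A3 AND A2) OR NOT A3) = max(0, a+b−1) on (0.50, 0.72) = 0.22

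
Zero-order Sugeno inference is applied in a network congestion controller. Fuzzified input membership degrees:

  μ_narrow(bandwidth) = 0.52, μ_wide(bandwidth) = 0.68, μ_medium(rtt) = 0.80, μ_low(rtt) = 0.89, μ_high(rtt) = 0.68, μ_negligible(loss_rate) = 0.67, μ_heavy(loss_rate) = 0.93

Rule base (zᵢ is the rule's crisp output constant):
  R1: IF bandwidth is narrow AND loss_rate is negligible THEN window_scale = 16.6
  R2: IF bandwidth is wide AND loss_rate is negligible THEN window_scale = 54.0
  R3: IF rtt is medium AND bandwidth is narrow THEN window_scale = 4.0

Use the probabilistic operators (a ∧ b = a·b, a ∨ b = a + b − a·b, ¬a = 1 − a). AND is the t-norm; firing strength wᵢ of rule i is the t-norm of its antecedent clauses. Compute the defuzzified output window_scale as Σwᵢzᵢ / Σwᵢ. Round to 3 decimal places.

26.270

R1 (z=16.6): narrow=0.52, negligible=0.67; AND[a·b] → w = 0.3484
R2 (z=54.0): wide=0.68, negligible=0.67; AND[a·b] → w = 0.4556
R3 (z=4.0): medium=0.80, narrow=0.52; AND[a·b] → w = 0.4160
Weighted average = (0.3484·16.6 + 0.4556·54.0 + 0.4160·4.0) / (0.3484 + 0.4556 + 0.4160)
  = 32.0498 / 1.2200 = 26.270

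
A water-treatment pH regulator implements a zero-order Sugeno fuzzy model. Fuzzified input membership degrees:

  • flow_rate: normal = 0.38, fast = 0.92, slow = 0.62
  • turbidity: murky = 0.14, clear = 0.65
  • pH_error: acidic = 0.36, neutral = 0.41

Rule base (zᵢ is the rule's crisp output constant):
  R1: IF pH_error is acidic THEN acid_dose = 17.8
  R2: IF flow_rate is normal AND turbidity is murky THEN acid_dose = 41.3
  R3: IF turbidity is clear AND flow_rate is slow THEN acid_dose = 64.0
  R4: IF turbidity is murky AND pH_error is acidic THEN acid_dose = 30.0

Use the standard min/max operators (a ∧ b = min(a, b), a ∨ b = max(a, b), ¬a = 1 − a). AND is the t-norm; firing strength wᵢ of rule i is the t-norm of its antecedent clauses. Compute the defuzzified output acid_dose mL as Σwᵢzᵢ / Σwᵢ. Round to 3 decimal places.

44.500

R1 (z=17.8): acidic=0.36 → w = 0.36
R2 (z=41.3): normal=0.38, murky=0.14; AND[min(a, b)] → w = 0.14
R3 (z=64.0): clear=0.65, slow=0.62; AND[min(a, b)] → w = 0.62
R4 (z=30.0): murky=0.14, acidic=0.36; AND[min(a, b)] → w = 0.14
Weighted average = (0.36·17.8 + 0.14·41.3 + 0.62·64.0 + 0.14·30.0) / (0.36 + 0.14 + 0.62 + 0.14)
  = 56.0700 / 1.2600 = 44.500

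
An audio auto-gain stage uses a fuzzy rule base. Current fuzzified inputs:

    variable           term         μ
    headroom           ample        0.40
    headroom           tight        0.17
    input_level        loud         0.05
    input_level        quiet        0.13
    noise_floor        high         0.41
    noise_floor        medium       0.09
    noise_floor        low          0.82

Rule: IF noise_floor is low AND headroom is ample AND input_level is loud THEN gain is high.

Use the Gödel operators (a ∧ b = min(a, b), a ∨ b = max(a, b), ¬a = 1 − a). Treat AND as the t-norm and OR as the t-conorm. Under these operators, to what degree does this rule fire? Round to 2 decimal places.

0.05

firing strength: low=0.82, ample=0.40, loud=0.05; AND[min(a, b)] → w = 0.05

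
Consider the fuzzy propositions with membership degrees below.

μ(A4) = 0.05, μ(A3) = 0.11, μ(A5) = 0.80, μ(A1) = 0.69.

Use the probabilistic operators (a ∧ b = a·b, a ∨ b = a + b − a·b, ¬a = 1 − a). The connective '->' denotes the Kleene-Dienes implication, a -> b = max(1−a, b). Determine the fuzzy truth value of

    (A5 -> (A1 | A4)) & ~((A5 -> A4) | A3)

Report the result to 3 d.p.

0.502

A1 | A4 = a + b − a·b on (0.6900, 0.0500) = 0.7055
A5 -> (A1 | A4)  [Kleene-Dienes: max(1−a, b)] with a=0.8000, b=0.7055 → 0.7055
A5 -> A4  [Kleene-Dienes: max(1−a, b)] with a=0.8000, b=0.0500 → 0.2000
(A5 -> A4) | A3 = a + b − a·b on (0.2000, 0.1100) = 0.2880
~((A5 -> A4) | A3) = 1 − 0.2880 = 0.7120
(A5 -> (A1 | A4)) & ~((A5 -> A4) | A3) = a·b on (0.7055, 0.7120) = 0.5023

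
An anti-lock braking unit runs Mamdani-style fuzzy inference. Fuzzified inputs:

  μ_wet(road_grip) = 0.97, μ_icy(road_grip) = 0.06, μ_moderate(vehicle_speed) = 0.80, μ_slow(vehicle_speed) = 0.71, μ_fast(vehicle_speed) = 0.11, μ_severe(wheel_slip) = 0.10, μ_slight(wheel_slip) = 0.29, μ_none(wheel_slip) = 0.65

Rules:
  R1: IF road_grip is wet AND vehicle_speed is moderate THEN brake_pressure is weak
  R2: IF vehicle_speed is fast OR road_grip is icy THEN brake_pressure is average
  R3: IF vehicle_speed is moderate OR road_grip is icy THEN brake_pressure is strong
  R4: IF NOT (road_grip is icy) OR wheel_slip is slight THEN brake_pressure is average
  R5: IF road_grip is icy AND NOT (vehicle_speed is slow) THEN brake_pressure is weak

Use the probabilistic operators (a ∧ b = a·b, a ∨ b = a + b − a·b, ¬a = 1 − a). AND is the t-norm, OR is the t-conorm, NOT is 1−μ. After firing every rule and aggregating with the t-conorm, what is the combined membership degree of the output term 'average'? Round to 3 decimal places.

0.964

R1: wet=0.97, moderate=0.80; AND[a·b] → w = 0.7760
R2: fast=0.11, icy=0.06; OR[a + b − a·b] → w = 0.1634
R3: moderate=0.80, icy=0.06; OR[a + b − a·b] → w = 0.8120
R4: ¬icy=1−0.06=0.94, slight=0.29; OR[a + b − a·b] → w = 0.9574
R5: icy=0.06, ¬slow=1−0.71=0.29; AND[a·b] → w = 0.0174
Rules with consequent 'average': {R2, R4} → strengths 0.1634, 0.9574
Aggregate via t-conorm [a + b − a·b]: 0.9644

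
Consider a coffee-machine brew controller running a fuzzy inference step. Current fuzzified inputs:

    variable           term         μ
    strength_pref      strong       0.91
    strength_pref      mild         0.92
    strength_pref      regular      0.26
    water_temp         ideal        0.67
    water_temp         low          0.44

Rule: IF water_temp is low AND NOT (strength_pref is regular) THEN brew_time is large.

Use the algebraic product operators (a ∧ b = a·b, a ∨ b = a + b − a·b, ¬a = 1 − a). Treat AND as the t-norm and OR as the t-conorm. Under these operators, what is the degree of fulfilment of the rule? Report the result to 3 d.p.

firing strength: low=0.44, ¬regular=1−0.26=0.74; AND[a·b] → w = 0.3256

0.326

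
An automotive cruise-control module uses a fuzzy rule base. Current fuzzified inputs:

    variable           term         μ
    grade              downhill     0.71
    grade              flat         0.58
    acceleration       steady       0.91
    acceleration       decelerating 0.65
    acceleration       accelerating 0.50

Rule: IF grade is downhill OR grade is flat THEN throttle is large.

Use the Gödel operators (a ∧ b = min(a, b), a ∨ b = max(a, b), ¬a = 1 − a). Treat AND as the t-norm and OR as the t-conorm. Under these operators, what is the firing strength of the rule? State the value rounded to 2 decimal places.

firing strength: downhill=0.71, flat=0.58; OR[max(a, b)] → w = 0.71

0.71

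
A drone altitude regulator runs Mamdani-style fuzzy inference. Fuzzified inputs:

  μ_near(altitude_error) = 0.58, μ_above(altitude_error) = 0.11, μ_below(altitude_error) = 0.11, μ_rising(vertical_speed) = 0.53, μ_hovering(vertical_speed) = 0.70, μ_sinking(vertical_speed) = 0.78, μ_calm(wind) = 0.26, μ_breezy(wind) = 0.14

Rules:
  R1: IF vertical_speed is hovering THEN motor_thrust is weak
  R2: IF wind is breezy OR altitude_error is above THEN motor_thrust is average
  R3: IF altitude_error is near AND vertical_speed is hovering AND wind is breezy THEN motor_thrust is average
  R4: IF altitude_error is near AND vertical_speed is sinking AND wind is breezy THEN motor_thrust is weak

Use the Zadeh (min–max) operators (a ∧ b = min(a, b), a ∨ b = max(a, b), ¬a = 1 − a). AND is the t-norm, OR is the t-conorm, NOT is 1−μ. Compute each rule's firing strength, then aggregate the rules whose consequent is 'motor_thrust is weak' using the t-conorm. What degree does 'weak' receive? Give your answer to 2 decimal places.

0.70

R1: hovering=0.70 → w = 0.70
R2: breezy=0.14, above=0.11; OR[max(a, b)] → w = 0.14
R3: near=0.58, hovering=0.70, breezy=0.14; AND[min(a, b)] → w = 0.14
R4: near=0.58, sinking=0.78, breezy=0.14; AND[min(a, b)] → w = 0.14
Rules with consequent 'weak': {R1, R4} → strengths 0.70, 0.14
Aggregate via t-conorm [max(a, b)]: 0.70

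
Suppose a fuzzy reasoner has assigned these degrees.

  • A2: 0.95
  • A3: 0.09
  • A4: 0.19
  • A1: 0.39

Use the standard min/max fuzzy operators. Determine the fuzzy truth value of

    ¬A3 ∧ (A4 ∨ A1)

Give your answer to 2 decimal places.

0.39

¬A3 = 1 − 0.09 = 0.91
A4 ∨ A1 = max(a, b) on (0.19, 0.39) = 0.39
¬A3 ∧ (A4 ∨ A1) = min(a, b) on (0.91, 0.39) = 0.39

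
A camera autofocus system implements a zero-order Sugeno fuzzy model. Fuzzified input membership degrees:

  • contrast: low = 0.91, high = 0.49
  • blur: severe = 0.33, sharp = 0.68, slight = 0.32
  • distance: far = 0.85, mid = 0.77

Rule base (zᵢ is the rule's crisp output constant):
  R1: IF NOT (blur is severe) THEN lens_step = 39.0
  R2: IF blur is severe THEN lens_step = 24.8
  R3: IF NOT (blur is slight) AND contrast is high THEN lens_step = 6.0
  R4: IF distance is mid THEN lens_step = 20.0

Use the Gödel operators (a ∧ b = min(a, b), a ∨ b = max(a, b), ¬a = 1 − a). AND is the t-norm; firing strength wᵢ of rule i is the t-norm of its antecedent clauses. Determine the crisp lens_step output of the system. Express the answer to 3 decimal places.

R1 (z=39.0): ¬severe=1−0.33=0.67 → w = 0.67
R2 (z=24.8): severe=0.33 → w = 0.33
R3 (z=6.0): ¬slight=1−0.32=0.68, high=0.49; AND[min(a, b)] → w = 0.49
R4 (z=20.0): mid=0.77 → w = 0.77
Weighted average = (0.67·39.0 + 0.33·24.8 + 0.49·6.0 + 0.77·20.0) / (0.67 + 0.33 + 0.49 + 0.77)
  = 52.6540 / 2.2600 = 23.298

23.298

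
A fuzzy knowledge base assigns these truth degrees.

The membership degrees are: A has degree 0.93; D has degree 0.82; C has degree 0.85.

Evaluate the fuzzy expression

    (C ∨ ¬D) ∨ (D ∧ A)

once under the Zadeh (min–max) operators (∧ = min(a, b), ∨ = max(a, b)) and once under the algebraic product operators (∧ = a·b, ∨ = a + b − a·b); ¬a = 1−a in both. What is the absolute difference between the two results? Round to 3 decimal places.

0.121

Under Zadeh (min–max):
  ¬D = 1 − 0.82 = 0.18
  C ∨ ¬D = max(a, b) on (0.85, 0.18) = 0.85
  D ∧ A = min(a, b) on (0.82, 0.93) = 0.82
  (C ∨ ¬D) ∨ (D ∧ A) = max(a, b) on (0.85, 0.82) = 0.85
  → value = 0.8500
Under algebraic product:
  ¬D = 1 − 0.8200 = 0.1800
  C ∨ ¬D = a + b − a·b on (0.8500, 0.1800) = 0.8770
  D ∧ A = a·b on (0.8200, 0.9300) = 0.7626
  (C ∨ ¬D) ∨ (D ∧ A) = a + b − a·b on (0.8770, 0.7626) = 0.9708
  → value = 0.9708
|0.8500 − 0.9708| = 0.121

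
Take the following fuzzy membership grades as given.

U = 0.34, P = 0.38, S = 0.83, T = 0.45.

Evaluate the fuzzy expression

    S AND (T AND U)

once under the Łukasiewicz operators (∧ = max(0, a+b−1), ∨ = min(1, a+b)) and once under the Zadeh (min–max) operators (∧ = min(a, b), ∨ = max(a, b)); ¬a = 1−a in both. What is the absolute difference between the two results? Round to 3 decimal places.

0.340

Under Łukasiewicz:
  T AND U = max(0, a+b−1) on (0.45, 0.34) = 0.00
  S AND (T AND U) = max(0, a+b−1) on (0.83, 0.00) = 0.00
  → value = 0.0000
Under Zadeh (min–max):
  T AND U = min(a, b) on (0.45, 0.34) = 0.34
  S AND (T AND U) = min(a, b) on (0.83, 0.34) = 0.34
  → value = 0.3400
|0.0000 − 0.3400| = 0.340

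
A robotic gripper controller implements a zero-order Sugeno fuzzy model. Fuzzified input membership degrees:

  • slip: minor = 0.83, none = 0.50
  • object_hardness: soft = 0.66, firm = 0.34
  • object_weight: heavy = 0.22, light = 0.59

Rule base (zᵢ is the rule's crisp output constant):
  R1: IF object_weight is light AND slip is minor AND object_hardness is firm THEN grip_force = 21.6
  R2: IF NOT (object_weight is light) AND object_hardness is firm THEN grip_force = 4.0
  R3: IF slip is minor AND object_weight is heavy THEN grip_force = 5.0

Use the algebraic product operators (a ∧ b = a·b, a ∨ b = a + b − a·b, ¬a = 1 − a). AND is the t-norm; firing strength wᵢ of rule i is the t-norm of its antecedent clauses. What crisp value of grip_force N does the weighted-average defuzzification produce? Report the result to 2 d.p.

R1 (z=21.6): light=0.59, minor=0.83, firm=0.34; AND[a·b] → w = 0.1665
R2 (z=4.0): ¬light=1−0.59=0.41, firm=0.34; AND[a·b] → w = 0.1394
R3 (z=5.0): minor=0.83, heavy=0.22; AND[a·b] → w = 0.1826
Weighted average = (0.1665·21.6 + 0.1394·4.0 + 0.1826·5.0) / (0.1665 + 0.1394 + 0.1826)
  = 5.0670 / 0.4885 = 10.37

10.37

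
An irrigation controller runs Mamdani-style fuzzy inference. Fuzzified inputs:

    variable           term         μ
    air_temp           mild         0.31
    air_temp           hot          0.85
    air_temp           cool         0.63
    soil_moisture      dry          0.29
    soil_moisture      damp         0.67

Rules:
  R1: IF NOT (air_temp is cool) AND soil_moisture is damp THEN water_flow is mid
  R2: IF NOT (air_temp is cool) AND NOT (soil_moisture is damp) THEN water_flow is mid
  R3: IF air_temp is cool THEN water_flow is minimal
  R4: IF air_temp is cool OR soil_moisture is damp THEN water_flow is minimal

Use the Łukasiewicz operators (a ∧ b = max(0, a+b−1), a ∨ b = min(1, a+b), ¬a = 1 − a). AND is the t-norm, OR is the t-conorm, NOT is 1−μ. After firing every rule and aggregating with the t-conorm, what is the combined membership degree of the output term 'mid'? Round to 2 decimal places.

0.04

R1: ¬cool=1−0.63=0.37, damp=0.67; AND[max(0, a+b−1)] → w = 0.04
R2: ¬cool=1−0.63=0.37, ¬damp=1−0.67=0.33; AND[max(0, a+b−1)] → w = 0.00
R3: cool=0.63 → w = 0.63
R4: cool=0.63, damp=0.67; OR[min(1, a+b)] → w = 1.00
Rules with consequent 'mid': {R1, R2} → strengths 0.04, 0.00
Aggregate via t-conorm [min(1, a+b)]: 0.04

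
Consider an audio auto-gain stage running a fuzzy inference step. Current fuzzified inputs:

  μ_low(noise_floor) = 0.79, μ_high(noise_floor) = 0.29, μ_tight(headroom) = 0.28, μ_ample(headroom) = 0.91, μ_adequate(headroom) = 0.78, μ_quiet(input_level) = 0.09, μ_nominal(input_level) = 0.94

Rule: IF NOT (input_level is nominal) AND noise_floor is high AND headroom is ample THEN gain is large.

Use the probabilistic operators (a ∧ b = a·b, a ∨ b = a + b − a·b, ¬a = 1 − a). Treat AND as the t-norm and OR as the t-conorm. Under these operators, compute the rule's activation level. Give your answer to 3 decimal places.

firing strength: ¬nominal=1−0.94=0.06, high=0.29, ample=0.91; AND[a·b] → w = 0.0158

0.016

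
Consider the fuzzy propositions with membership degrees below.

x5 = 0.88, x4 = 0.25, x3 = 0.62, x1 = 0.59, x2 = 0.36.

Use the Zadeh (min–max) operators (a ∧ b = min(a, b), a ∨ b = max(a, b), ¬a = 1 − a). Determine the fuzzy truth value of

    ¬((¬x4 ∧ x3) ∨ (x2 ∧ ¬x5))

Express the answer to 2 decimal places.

0.38

¬x4 = 1 − 0.25 = 0.75
¬x4 ∧ x3 = min(a, b) on (0.75, 0.62) = 0.62
¬x5 = 1 − 0.88 = 0.12
x2 ∧ ¬x5 = min(a, b) on (0.36, 0.12) = 0.12
(¬x4 ∧ x3) ∨ (x2 ∧ ¬x5) = max(a, b) on (0.62, 0.12) = 0.62
¬((¬x4 ∧ x3) ∨ (x2 ∧ ¬x5)) = 1 − 0.62 = 0.38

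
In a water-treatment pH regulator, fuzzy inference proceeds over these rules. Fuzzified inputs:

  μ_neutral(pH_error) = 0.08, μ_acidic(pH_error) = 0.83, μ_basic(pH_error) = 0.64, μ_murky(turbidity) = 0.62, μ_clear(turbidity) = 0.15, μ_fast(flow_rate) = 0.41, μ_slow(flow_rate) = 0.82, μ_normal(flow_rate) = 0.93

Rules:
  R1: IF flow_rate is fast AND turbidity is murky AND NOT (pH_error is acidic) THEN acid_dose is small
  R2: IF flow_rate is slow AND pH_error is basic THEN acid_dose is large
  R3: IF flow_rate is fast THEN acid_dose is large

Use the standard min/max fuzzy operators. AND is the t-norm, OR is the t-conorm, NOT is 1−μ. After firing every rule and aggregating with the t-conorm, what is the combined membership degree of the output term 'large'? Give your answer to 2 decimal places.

0.64

R1: fast=0.41, murky=0.62, ¬acidic=1−0.83=0.17; AND[min(a, b)] → w = 0.17
R2: slow=0.82, basic=0.64; AND[min(a, b)] → w = 0.64
R3: fast=0.41 → w = 0.41
Rules with consequent 'large': {R2, R3} → strengths 0.64, 0.41
Aggregate via t-conorm [max(a, b)]: 0.64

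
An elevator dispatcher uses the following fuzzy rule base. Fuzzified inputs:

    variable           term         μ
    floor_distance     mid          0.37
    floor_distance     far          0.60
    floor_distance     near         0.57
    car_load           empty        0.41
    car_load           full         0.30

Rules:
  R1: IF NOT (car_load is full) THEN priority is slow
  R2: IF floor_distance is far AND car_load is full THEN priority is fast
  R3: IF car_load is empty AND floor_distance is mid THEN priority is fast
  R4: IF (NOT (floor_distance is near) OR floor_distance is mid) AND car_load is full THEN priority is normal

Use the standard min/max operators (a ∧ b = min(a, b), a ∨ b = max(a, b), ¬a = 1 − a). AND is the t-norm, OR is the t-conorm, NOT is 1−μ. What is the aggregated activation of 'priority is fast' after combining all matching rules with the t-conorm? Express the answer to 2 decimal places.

R1: ¬full=1−0.30=0.70 → w = 0.70
R2: far=0.60, full=0.30; AND[min(a, b)] → w = 0.30
R3: empty=0.41, mid=0.37; AND[min(a, b)] → w = 0.37
R4: (¬near=1−0.57=0.43 OR mid=0.37) = 0.43; AND[min(a, b)] with full=0.30 → w = 0.30
Rules with consequent 'fast': {R2, R3} → strengths 0.30, 0.37
Aggregate via t-conorm [max(a, b)]: 0.37

0.37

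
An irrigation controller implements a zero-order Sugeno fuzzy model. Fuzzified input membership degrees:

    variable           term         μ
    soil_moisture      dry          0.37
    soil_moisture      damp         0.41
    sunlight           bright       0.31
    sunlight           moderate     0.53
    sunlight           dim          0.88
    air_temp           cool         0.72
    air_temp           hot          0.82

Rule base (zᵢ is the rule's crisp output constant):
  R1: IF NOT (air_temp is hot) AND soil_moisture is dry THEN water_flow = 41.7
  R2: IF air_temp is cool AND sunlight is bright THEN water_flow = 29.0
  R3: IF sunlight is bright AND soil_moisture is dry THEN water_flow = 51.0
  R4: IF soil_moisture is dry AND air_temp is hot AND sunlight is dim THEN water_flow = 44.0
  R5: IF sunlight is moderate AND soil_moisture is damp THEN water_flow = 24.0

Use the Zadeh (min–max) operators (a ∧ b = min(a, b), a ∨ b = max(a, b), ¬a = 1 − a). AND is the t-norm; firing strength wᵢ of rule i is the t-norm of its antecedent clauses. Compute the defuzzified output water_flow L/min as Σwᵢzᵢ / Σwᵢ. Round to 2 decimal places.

36.98

R1 (z=41.7): ¬hot=1−0.82=0.18, dry=0.37; AND[min(a, b)] → w = 0.18
R2 (z=29.0): cool=0.72, bright=0.31; AND[min(a, b)] → w = 0.31
R3 (z=51.0): bright=0.31, dry=0.37; AND[min(a, b)] → w = 0.31
R4 (z=44.0): dry=0.37, hot=0.82, dim=0.88; AND[min(a, b)] → w = 0.37
R5 (z=24.0): moderate=0.53, damp=0.41; AND[min(a, b)] → w = 0.41
Weighted average = (0.18·41.7 + 0.31·29.0 + 0.31·51.0 + 0.37·44.0 + 0.41·24.0) / (0.18 + 0.31 + 0.31 + 0.37 + 0.41)
  = 58.4260 / 1.5800 = 36.98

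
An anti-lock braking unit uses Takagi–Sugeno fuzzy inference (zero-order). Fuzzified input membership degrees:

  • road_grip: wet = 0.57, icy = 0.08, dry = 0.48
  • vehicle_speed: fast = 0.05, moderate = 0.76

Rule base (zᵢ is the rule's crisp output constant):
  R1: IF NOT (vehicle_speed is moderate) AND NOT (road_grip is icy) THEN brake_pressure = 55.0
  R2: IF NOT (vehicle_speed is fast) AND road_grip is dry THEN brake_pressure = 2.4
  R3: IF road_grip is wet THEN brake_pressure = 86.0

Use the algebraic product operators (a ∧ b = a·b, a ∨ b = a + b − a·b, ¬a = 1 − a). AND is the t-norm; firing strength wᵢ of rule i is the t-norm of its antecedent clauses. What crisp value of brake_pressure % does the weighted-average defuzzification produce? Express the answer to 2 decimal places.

49.93

R1 (z=55.0): ¬moderate=1−0.76=0.24, ¬icy=1−0.08=0.92; AND[a·b] → w = 0.2208
R2 (z=2.4): ¬fast=1−0.05=0.95, dry=0.48; AND[a·b] → w = 0.4560
R3 (z=86.0): wet=0.57 → w = 0.5700
Weighted average = (0.2208·55.0 + 0.4560·2.4 + 0.5700·86.0) / (0.2208 + 0.4560 + 0.5700)
  = 62.2584 / 1.2468 = 49.93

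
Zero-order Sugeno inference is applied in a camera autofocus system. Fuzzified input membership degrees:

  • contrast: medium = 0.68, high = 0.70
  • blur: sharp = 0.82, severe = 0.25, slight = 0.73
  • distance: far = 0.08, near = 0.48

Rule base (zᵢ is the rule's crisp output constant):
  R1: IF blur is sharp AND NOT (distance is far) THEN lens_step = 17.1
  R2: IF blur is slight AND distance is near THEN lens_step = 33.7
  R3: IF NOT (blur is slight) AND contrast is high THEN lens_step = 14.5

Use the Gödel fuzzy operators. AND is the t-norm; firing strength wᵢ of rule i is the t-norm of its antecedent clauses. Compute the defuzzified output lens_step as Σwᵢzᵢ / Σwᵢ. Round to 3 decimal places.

R1 (z=17.1): sharp=0.82, ¬far=1−0.08=0.92; AND[min(a, b)] → w = 0.82
R2 (z=33.7): slight=0.73, near=0.48; AND[min(a, b)] → w = 0.48
R3 (z=14.5): ¬slight=1−0.73=0.27, high=0.70; AND[min(a, b)] → w = 0.27
Weighted average = (0.82·17.1 + 0.48·33.7 + 0.27·14.5) / (0.82 + 0.48 + 0.27)
  = 34.1130 / 1.5700 = 21.728

21.728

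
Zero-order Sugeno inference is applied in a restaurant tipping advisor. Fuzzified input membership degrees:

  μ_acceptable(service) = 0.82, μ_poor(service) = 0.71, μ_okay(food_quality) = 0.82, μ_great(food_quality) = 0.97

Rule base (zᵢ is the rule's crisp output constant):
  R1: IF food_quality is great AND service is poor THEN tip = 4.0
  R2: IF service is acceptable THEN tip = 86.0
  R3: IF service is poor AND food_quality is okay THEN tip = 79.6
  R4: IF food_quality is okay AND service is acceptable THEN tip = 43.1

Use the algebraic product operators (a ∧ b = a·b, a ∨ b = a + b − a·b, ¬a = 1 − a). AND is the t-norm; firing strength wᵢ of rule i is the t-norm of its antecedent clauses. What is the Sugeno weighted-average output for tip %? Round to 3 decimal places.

R1 (z=4.0): great=0.97, poor=0.71; AND[a·b] → w = 0.6887
R2 (z=86.0): acceptable=0.82 → w = 0.8200
R3 (z=79.6): poor=0.71, okay=0.82; AND[a·b] → w = 0.5822
R4 (z=43.1): okay=0.82, acceptable=0.82; AND[a·b] → w = 0.6724
Weighted average = (0.6887·4.0 + 0.8200·86.0 + 0.5822·79.6 + 0.6724·43.1) / (0.6887 + 0.8200 + 0.5822 + 0.6724)
  = 148.5984 / 2.7633 = 53.776

53.776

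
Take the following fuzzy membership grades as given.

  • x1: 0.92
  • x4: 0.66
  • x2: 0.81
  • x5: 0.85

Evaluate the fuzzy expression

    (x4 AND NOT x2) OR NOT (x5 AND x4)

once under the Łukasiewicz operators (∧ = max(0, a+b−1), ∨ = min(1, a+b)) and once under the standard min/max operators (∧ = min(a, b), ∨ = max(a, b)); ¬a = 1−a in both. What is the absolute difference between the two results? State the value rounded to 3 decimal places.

Under Łukasiewicz:
  NOT x2 = 1 − 0.81 = 0.19
  x4 AND NOT x2 = max(0, a+b−1) on (0.66, 0.19) = 0.00
  x5 AND x4 = max(0, a+b−1) on (0.85, 0.66) = 0.51
  NOT (x5 AND x4) = 1 − 0.51 = 0.49
  (x4 AND NOT x2) OR NOT (x5 AND x4) = min(1, a+b) on (0.00, 0.49) = 0.49
  → value = 0.4900
Under standard min/max:
  NOT x2 = 1 − 0.81 = 0.19
  x4 AND NOT x2 = min(a, b) on (0.66, 0.19) = 0.19
  x5 AND x4 = min(a, b) on (0.85, 0.66) = 0.66
  NOT (x5 AND x4) = 1 − 0.66 = 0.34
  (x4 AND NOT x2) OR NOT (x5 AND x4) = max(a, b) on (0.19, 0.34) = 0.34
  → value = 0.3400
|0.4900 − 0.3400| = 0.150

0.150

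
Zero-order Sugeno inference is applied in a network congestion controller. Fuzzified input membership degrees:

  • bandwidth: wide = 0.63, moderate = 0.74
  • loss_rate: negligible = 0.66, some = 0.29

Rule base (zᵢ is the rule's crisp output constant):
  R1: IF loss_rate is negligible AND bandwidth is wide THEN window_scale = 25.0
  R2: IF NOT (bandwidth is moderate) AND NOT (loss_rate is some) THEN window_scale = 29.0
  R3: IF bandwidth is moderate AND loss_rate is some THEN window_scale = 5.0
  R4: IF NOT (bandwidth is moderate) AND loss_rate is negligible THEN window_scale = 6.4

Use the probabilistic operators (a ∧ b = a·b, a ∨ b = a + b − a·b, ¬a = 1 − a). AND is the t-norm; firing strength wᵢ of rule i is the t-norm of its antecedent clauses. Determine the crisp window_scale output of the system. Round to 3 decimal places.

18.163

R1 (z=25.0): negligible=0.66, wide=0.63; AND[a·b] → w = 0.4158
R2 (z=29.0): ¬moderate=1−0.74=0.26, ¬some=1−0.29=0.71; AND[a·b] → w = 0.1846
R3 (z=5.0): moderate=0.74, some=0.29; AND[a·b] → w = 0.2146
R4 (z=6.4): ¬moderate=1−0.74=0.26, negligible=0.66; AND[a·b] → w = 0.1716
Weighted average = (0.4158·25.0 + 0.1846·29.0 + 0.2146·5.0 + 0.1716·6.4) / (0.4158 + 0.1846 + 0.2146 + 0.1716)
  = 17.9196 / 0.9866 = 18.163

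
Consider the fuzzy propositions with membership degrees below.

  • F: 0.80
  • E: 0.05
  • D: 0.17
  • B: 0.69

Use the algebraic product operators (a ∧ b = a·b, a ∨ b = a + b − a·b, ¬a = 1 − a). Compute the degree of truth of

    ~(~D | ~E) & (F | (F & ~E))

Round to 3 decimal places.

~D = 1 − 0.1700 = 0.8300
~E = 1 − 0.0500 = 0.9500
~D | ~E = a + b − a·b on (0.8300, 0.9500) = 0.9915
~(~D | ~E) = 1 − 0.9915 = 0.0085
~E = 1 − 0.0500 = 0.9500
F & ~E = a·b on (0.8000, 0.9500) = 0.7600
F | (F & ~E) = a + b − a·b on (0.8000, 0.7600) = 0.9520
~(~D | ~E) & (F | (F & ~E)) = a·b on (0.0085, 0.9520) = 0.0081

0.008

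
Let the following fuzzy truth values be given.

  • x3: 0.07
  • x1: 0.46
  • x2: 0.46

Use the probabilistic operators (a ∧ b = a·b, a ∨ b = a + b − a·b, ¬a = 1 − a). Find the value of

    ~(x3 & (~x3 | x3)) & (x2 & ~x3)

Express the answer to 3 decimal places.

0.400

~x3 = 1 − 0.0700 = 0.9300
~x3 | x3 = a + b − a·b on (0.9300, 0.0700) = 0.9349
x3 & (~x3 | x3) = a·b on (0.0700, 0.9349) = 0.0654
~(x3 & (~x3 | x3)) = 1 − 0.0654 = 0.9346
~x3 = 1 − 0.0700 = 0.9300
x2 & ~x3 = a·b on (0.4600, 0.9300) = 0.4278
~(x3 & (~x3 | x3)) & (x2 & ~x3) = a·b on (0.9346, 0.4278) = 0.3998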